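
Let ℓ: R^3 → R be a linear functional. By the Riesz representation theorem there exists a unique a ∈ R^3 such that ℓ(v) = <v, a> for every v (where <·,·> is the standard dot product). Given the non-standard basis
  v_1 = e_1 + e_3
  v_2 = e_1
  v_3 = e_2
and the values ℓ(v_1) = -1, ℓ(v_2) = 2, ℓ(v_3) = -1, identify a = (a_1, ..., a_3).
a = (2, -1, -3)

Write a = (a_1, ..., a_3) in the standard basis. For each basis vector v_i, ℓ(v_i) = <v_i, a> is a linear equation in the a_j's. Collect the n equations into a matrix system V a = ℓ, where row i of V is v_i (expressed in the standard basis). Since V is invertible (lower-triangular with 1s on the diagonal, up to permutation), solve by back-substitution:
  V =
[[1, 0, 1],
 [1, 0, 0],
 [0, 1, 0]]
  V a = (-1, 2, -1)
Solving gives a = (2, -1, -3).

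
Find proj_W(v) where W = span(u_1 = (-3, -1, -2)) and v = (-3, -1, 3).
proj_W(v) = (-6/7, -2/7, -4/7)

Set up U = [u_1 | ... | u_1] ∈ R^(3×1). The projector onto W = col(U) is P = U (U^T U)^(-1) U^T.
Compute U^T U =
  [14],
and U^T v = (4).
Solve U^T U · c = U^T v for the coefficients: c = (2/7). The projection is proj_W(v) = U c.
Check: (v - proj_W(v)) · u_1 = 0  (should be 0).
Result: proj_W(v) = (-6/7, -2/7, -4/7).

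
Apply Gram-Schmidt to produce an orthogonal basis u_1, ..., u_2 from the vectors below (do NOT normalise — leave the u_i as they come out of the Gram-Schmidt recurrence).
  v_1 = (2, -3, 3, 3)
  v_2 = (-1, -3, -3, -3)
Orthogonal basis:
  u_1 = (2, -3, 3, 3)
  u_2 = (-9/31, -126/31, -60/31, -60/31)

Apply the Gram-Schmidt recurrence
  u_1 = v_1
  u_i = v_i − Σ_{j<i} ((v_i · u_j) / (u_j · u_j)) · u_j.

Step by step this gives:
  u_1 = (2, -3, 3, 3)
  u_2 = (-9/31, -126/31, -60/31, -60/31)

Orthogonality check:
  u_2 · u_1 = 0 (should be 0)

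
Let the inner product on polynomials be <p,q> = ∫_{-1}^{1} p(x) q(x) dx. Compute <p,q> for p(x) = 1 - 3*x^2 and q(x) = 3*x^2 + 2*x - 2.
<p,q> = -8/5

Expand the product: p(x)·q(x) = -9*x^4 - 6*x^3 + 9*x^2 + 2*x - 2.
∫_{-1}^{1} of each monomial x^k gives [2/(k+1) if k even, 0 if k odd]. Integrating term-by-term (or equivalently evaluating the antiderivative F(x) = -9*x^5/5 - 3*x^4/2 + 3*x^3 + x^2 - 2*x at the endpoints):
  F(1) − F(−1) = -13/10 − (3/10) = -8/5.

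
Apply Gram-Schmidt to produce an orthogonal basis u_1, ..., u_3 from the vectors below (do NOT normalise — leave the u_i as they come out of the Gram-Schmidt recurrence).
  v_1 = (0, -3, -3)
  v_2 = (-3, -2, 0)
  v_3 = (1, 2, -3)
Orthogonal basis:
  u_1 = (0, -3, -3)
  u_2 = (-3, -1, 1)
  u_3 = (-13/11, 39/22, -39/22)

Apply the Gram-Schmidt recurrence
  u_1 = v_1
  u_i = v_i − Σ_{j<i} ((v_i · u_j) / (u_j · u_j)) · u_j.

Step by step this gives:
  u_1 = (0, -3, -3)
  u_2 = (-3, -1, 1)
  u_3 = (-13/11, 39/22, -39/22)

Orthogonality check:
  u_2 · u_1 = 0 (should be 0)
  u_3 · u_1 = 0 (should be 0)
  u_3 · u_2 = 0 (should be 0)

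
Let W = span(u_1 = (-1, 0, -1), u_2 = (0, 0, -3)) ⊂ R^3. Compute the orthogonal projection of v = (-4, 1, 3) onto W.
proj_W(v) = (-4, 0, 3)

Set up U = [u_1 | ... | u_2] ∈ R^(3×2). The projector onto W = col(U) is P = U (U^T U)^(-1) U^T.
Compute U^T U =
  [2, 3]
  [3, 9],
and U^T v = (1, -9).
Solve U^T U · c = U^T v for the coefficients: c = (4, -7/3). The projection is proj_W(v) = U c.
Check: (v - proj_W(v)) · u_1 = 0  (should be 0).
Check: (v - proj_W(v)) · u_2 = 0  (should be 0).
Result: proj_W(v) = (-4, 0, 3).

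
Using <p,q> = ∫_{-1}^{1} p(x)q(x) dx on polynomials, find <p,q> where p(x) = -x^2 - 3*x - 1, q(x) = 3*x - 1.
<p,q> = -10/3

Expand the product: p(x)·q(x) = -3*x^3 - 8*x^2 + 1.
∫_{-1}^{1} of each monomial x^k gives [2/(k+1) if k even, 0 if k odd]. Integrating term-by-term (or equivalently evaluating the antiderivative F(x) = -3*x^4/4 - 8*x^3/3 + x at the endpoints):
  F(1) − F(−1) = -29/12 − (11/12) = -10/3.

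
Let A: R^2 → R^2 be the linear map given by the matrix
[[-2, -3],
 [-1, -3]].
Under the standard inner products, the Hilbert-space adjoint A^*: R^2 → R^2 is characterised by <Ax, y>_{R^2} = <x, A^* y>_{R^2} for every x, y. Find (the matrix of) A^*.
A^* = A^T =
[[-2, -1],
 [-3, -3]]

For real matrices with standard dot products, the defining identity <Ax, y> = <x, A^* y> gives (Ax)^T y = x^T (A^*) y, i.e. x^T A^T y = x^T (A^*) y. Since this holds for all x, y, we must have A^* = A^T. Therefore
A^* =
[[-2, -1],
 [-3, -3]].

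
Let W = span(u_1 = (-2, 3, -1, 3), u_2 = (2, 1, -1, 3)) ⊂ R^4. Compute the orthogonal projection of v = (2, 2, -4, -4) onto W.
proj_W(v) = (20/33, -26/33, 8/33, -8/11)

Set up U = [u_1 | ... | u_2] ∈ R^(4×2). The projector onto W = col(U) is P = U (U^T U)^(-1) U^T.
Compute U^T U =
  [23, 9]
  [9, 15],
and U^T v = (-6, -2).
Solve U^T U · c = U^T v for the coefficients: c = (-3/11, 1/33). The projection is proj_W(v) = U c.
Check: (v - proj_W(v)) · u_1 = 0  (should be 0).
Check: (v - proj_W(v)) · u_2 = 0  (should be 0).
Result: proj_W(v) = (20/33, -26/33, 8/33, -8/11).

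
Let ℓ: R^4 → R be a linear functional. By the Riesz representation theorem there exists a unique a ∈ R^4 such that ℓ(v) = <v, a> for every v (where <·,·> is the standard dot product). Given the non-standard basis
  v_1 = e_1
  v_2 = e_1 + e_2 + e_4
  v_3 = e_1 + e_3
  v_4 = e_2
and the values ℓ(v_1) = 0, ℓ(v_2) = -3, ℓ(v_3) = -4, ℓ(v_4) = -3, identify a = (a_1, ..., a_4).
a = (0, -3, -4, 0)

Write a = (a_1, ..., a_4) in the standard basis. For each basis vector v_i, ℓ(v_i) = <v_i, a> is a linear equation in the a_j's. Collect the n equations into a matrix system V a = ℓ, where row i of V is v_i (expressed in the standard basis). Since V is invertible (lower-triangular with 1s on the diagonal, up to permutation), solve by back-substitution:
  V =
[[1, 0, 0, 0],
 [1, 1, 0, 1],
 [1, 0, 1, 0],
 [0, 1, 0, 0]]
  V a = (0, -3, -4, -3)
Solving gives a = (0, -3, -4, 0).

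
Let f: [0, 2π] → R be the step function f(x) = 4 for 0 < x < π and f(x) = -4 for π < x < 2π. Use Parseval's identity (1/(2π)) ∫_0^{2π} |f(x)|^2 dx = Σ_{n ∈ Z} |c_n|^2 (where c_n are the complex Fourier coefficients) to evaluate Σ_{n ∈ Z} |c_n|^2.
Σ |c_n|^2 = 16

Parseval equates the L^2 energy of f (normalised by 1/(2π)) with the ℓ^2 sum of its Fourier coefficients: (1/(2π)) ∫_0^{2π} |f|^2 = Σ |c_n|^2.
Compute the left side: (1/(2π)) [∫_0^π 4^2 dx + ∫_π^{2π} (-4)^2 dx] = (1/(2π)) · (16π + 16π) = (16 + 16)/2 = 16.
So Σ_{n ∈ Z} |c_n|^2 = 16.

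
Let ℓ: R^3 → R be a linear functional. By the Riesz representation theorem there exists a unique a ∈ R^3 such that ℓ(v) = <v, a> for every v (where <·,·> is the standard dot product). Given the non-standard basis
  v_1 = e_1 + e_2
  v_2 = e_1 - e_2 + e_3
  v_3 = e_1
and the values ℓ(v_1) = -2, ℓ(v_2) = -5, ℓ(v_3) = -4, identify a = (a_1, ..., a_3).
a = (-4, 2, 1)

Write a = (a_1, ..., a_3) in the standard basis. For each basis vector v_i, ℓ(v_i) = <v_i, a> is a linear equation in the a_j's. Collect the n equations into a matrix system V a = ℓ, where row i of V is v_i (expressed in the standard basis). Since V is invertible (lower-triangular with 1s on the diagonal, up to permutation), solve by back-substitution:
  V =
[[1, 1, 0],
 [1, -1, 1],
 [1, 0, 0]]
  V a = (-2, -5, -4)
Solving gives a = (-4, 2, 1).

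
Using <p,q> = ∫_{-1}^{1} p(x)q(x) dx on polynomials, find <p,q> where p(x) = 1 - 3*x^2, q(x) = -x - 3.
<p,q> = 0

Expand the product: p(x)·q(x) = 3*x^3 + 9*x^2 - x - 3.
∫_{-1}^{1} of each monomial x^k gives [2/(k+1) if k even, 0 if k odd]. Integrating term-by-term (or equivalently evaluating the antiderivative F(x) = 3*x^4/4 + 3*x^3 - x^2/2 - 3*x at the endpoints):
  F(1) − F(−1) = 1/4 − (1/4) = 0.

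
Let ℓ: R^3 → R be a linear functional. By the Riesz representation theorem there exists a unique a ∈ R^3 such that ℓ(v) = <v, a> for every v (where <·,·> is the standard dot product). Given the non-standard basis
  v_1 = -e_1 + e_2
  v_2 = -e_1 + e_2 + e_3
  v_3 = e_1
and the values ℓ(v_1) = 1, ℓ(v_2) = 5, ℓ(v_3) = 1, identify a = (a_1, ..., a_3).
a = (1, 2, 4)

Write a = (a_1, ..., a_3) in the standard basis. For each basis vector v_i, ℓ(v_i) = <v_i, a> is a linear equation in the a_j's. Collect the n equations into a matrix system V a = ℓ, where row i of V is v_i (expressed in the standard basis). Since V is invertible (lower-triangular with 1s on the diagonal, up to permutation), solve by back-substitution:
  V =
[[-1, 1, 0],
 [-1, 1, 1],
 [1, 0, 0]]
  V a = (1, 5, 1)
Solving gives a = (1, 2, 4).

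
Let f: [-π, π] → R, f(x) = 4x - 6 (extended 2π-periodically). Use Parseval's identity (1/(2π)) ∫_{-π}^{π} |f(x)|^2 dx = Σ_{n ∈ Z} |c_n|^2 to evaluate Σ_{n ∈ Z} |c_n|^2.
Σ |c_n|^2 = 16π^2/3 + 36

Expand and integrate term by term over [-π, π]:
  ∫ (4x)^2 dx = 16·(2π^3/3); ∫ 2·4·(-6)·x dx = 0 (odd integrand); ∫ (-6)^2 dx = 36·2π.
So (1/(2π)) ∫_{-π}^{π} (4x - 6)^2 dx = 16π^2/3 + 36 = 16π^2/3 + 36.
Parseval ⇒ Σ |c_n|^2 = 16π^2/3 + 36.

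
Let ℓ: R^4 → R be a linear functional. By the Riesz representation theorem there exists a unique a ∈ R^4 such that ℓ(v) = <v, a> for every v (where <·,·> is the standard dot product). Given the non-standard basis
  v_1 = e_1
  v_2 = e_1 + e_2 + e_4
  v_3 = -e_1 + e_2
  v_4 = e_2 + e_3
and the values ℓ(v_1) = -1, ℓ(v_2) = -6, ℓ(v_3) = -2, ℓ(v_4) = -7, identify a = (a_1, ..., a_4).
a = (-1, -3, -4, -2)

Write a = (a_1, ..., a_4) in the standard basis. For each basis vector v_i, ℓ(v_i) = <v_i, a> is a linear equation in the a_j's. Collect the n equations into a matrix system V a = ℓ, where row i of V is v_i (expressed in the standard basis). Since V is invertible (lower-triangular with 1s on the diagonal, up to permutation), solve by back-substitution:
  V =
[[1, 0, 0, 0],
 [1, 1, 0, 1],
 [-1, 1, 0, 0],
 [0, 1, 1, 0]]
  V a = (-1, -6, -2, -7)
Solving gives a = (-1, -3, -4, -2).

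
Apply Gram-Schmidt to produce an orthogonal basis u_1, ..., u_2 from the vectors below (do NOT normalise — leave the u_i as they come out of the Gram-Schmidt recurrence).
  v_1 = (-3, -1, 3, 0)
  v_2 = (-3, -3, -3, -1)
Orthogonal basis:
  u_1 = (-3, -1, 3, 0)
  u_2 = (-48/19, -54/19, -66/19, -1)

Apply the Gram-Schmidt recurrence
  u_1 = v_1
  u_i = v_i − Σ_{j<i} ((v_i · u_j) / (u_j · u_j)) · u_j.

Step by step this gives:
  u_1 = (-3, -1, 3, 0)
  u_2 = (-48/19, -54/19, -66/19, -1)

Orthogonality check:
  u_2 · u_1 = 0 (should be 0)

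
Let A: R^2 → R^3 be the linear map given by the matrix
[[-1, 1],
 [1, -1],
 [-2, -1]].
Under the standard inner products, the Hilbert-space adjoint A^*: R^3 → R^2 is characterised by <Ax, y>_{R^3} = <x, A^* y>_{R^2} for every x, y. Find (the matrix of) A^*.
A^* = A^T =
[[-1, 1, -2],
 [1, -1, -1]]

For real matrices with standard dot products, the defining identity <Ax, y> = <x, A^* y> gives (Ax)^T y = x^T (A^*) y, i.e. x^T A^T y = x^T (A^*) y. Since this holds for all x, y, we must have A^* = A^T. Therefore
A^* =
[[-1, 1, -2],
 [1, -1, -1]].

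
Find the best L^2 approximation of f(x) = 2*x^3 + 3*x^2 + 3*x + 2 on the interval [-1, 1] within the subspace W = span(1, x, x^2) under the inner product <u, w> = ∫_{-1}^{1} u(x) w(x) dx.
g(x) = 3*x^2 + 21*x/5 + 2

The best approximation g ∈ W is the orthogonal projection of f onto W. Writing g = a_0 + a_1 x + a_2 x^2, the coefficients solve the normal equations G · a = b where
  G_{ij} = <φ_i, φ_j> and b_i = <f, φ_i>, with φ_0 = 1, φ_1 = x, φ_2 = x^2.
G =
  [2, 0, 2/3]
  [0, 2/3, 0]
  [2/3, 0, 2/5],
b = (6, 14/5, 38/15).
Solving gives a_0 = 2, a_1 = 21/5, a_2 = 3, so
  g(x) = 3*x^2 + 21*x/5 + 2.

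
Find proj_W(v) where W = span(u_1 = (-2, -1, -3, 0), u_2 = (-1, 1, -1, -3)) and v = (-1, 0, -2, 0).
proj_W(v) = (-89/76, -37/76, -131/76, -15/76)

Set up U = [u_1 | ... | u_2] ∈ R^(4×2). The projector onto W = col(U) is P = U (U^T U)^(-1) U^T.
Compute U^T U =
  [14, 4]
  [4, 12],
and U^T v = (8, 3).
Solve U^T U · c = U^T v for the coefficients: c = (21/38, 5/76). The projection is proj_W(v) = U c.
Check: (v - proj_W(v)) · u_1 = 0  (should be 0).
Check: (v - proj_W(v)) · u_2 = 0  (should be 0).
Result: proj_W(v) = (-89/76, -37/76, -131/76, -15/76).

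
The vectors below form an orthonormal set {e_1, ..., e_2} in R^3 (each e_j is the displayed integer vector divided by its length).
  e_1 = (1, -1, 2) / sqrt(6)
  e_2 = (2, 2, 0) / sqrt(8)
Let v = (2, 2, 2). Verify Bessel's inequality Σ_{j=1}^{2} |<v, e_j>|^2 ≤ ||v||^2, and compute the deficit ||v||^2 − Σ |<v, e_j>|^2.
Σ |<v, e_j>|^2 = 32/3; ||v||^2 = 12; deficit = 4/3

Write each e_j = u_j / sqrt(<u_j, u_j>) where u_j is the displayed integer vector. Then <v, e_j> = <v, u_j> / sqrt(<u_j, u_j>), so |<v, e_j>|^2 = <v, u_j>^2 / <u_j, u_j>.
Coefficients: <v, e_1> = 4/sqrt(6), <v, e_2> = 8/sqrt(8).
Square and sum: Σ |<v, e_j>|^2 = 32/3.
Compute ||v||^2 = v·v = 12.
Deficit = 12 − 32/3 = 4/3 ≥ 0, confirming Bessel's inequality. (The deficit equals ||v − Σ <v,e_j> e_j||^2, the squared distance from v to span{e_j}.)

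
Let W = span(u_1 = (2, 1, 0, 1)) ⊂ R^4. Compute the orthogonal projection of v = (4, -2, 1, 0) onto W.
proj_W(v) = (2, 1, 0, 1)

Set up U = [u_1 | ... | u_1] ∈ R^(4×1). The projector onto W = col(U) is P = U (U^T U)^(-1) U^T.
Compute U^T U =
  [6],
and U^T v = (6).
Solve U^T U · c = U^T v for the coefficients: c = (1). The projection is proj_W(v) = U c.
Check: (v - proj_W(v)) · u_1 = 0  (should be 0).
Result: proj_W(v) = (2, 1, 0, 1).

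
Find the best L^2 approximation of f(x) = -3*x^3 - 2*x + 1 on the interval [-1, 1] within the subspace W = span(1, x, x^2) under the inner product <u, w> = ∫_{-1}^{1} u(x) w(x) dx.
g(x) = 1 - 19*x/5

The best approximation g ∈ W is the orthogonal projection of f onto W. Writing g = a_0 + a_1 x + a_2 x^2, the coefficients solve the normal equations G · a = b where
  G_{ij} = <φ_i, φ_j> and b_i = <f, φ_i>, with φ_0 = 1, φ_1 = x, φ_2 = x^2.
G =
  [2, 0, 2/3]
  [0, 2/3, 0]
  [2/3, 0, 2/5],
b = (2, -38/15, 2/3).
Solving gives a_0 = 1, a_1 = -19/5, a_2 = 0, so
  g(x) = 1 - 19*x/5.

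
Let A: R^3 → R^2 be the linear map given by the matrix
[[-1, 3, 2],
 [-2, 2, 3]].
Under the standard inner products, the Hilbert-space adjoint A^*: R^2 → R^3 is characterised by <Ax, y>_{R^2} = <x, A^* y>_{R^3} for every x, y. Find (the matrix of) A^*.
A^* = A^T =
[[-1, -2],
 [3, 2],
 [2, 3]]

For real matrices with standard dot products, the defining identity <Ax, y> = <x, A^* y> gives (Ax)^T y = x^T (A^*) y, i.e. x^T A^T y = x^T (A^*) y. Since this holds for all x, y, we must have A^* = A^T. Therefore
A^* =
[[-1, -2],
 [3, 2],
 [2, 3]].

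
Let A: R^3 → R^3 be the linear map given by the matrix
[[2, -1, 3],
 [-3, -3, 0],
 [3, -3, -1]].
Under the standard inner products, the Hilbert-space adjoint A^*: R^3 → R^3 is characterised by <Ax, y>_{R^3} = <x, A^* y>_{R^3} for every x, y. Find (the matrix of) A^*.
A^* = A^T =
[[2, -3, 3],
 [-1, -3, -3],
 [3, 0, -1]]

For real matrices with standard dot products, the defining identity <Ax, y> = <x, A^* y> gives (Ax)^T y = x^T (A^*) y, i.e. x^T A^T y = x^T (A^*) y. Since this holds for all x, y, we must have A^* = A^T. Therefore
A^* =
[[2, -3, 3],
 [-1, -3, -3],
 [3, 0, -1]].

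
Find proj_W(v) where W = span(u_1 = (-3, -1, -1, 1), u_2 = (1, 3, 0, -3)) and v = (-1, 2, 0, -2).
proj_W(v) = (-39/49, 289/147, -80/147, -289/147)

Set up U = [u_1 | ... | u_2] ∈ R^(4×2). The projector onto W = col(U) is P = U (U^T U)^(-1) U^T.
Compute U^T U =
  [12, -9]
  [-9, 19],
and U^T v = (-1, 11).
Solve U^T U · c = U^T v for the coefficients: c = (80/147, 41/49). The projection is proj_W(v) = U c.
Check: (v - proj_W(v)) · u_1 = 0  (should be 0).
Check: (v - proj_W(v)) · u_2 = 0  (should be 0).
Result: proj_W(v) = (-39/49, 289/147, -80/147, -289/147).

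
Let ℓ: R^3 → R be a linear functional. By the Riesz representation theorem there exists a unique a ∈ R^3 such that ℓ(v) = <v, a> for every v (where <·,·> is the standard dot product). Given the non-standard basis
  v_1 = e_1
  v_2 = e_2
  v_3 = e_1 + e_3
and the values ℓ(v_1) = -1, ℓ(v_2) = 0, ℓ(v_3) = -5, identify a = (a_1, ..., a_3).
a = (-1, 0, -4)

Write a = (a_1, ..., a_3) in the standard basis. For each basis vector v_i, ℓ(v_i) = <v_i, a> is a linear equation in the a_j's. Collect the n equations into a matrix system V a = ℓ, where row i of V is v_i (expressed in the standard basis). Since V is invertible (lower-triangular with 1s on the diagonal, up to permutation), solve by back-substitution:
  V =
[[1, 0, 0],
 [0, 1, 0],
 [1, 0, 1]]
  V a = (-1, 0, -5)
Solving gives a = (-1, 0, -4).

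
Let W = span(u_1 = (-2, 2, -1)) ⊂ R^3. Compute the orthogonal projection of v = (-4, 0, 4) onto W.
proj_W(v) = (-8/9, 8/9, -4/9)

Set up U = [u_1 | ... | u_1] ∈ R^(3×1). The projector onto W = col(U) is P = U (U^T U)^(-1) U^T.
Compute U^T U =
  [9],
and U^T v = (4).
Solve U^T U · c = U^T v for the coefficients: c = (4/9). The projection is proj_W(v) = U c.
Check: (v - proj_W(v)) · u_1 = 0  (should be 0).
Result: proj_W(v) = (-8/9, 8/9, -4/9).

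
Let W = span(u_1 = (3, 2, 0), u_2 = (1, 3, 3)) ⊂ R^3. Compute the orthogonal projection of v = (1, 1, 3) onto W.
proj_W(v) = (29/83, 164/83, 186/83)

Set up U = [u_1 | ... | u_2] ∈ R^(3×2). The projector onto W = col(U) is P = U (U^T U)^(-1) U^T.
Compute U^T U =
  [13, 9]
  [9, 19],
and U^T v = (5, 13).
Solve U^T U · c = U^T v for the coefficients: c = (-11/83, 62/83). The projection is proj_W(v) = U c.
Check: (v - proj_W(v)) · u_1 = 0  (should be 0).
Check: (v - proj_W(v)) · u_2 = 0  (should be 0).
Result: proj_W(v) = (29/83, 164/83, 186/83).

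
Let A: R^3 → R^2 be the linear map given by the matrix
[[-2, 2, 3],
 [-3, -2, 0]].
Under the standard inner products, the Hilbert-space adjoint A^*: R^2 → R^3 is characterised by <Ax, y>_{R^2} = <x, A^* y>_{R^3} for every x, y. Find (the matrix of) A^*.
A^* = A^T =
[[-2, -3],
 [2, -2],
 [3, 0]]

For real matrices with standard dot products, the defining identity <Ax, y> = <x, A^* y> gives (Ax)^T y = x^T (A^*) y, i.e. x^T A^T y = x^T (A^*) y. Since this holds for all x, y, we must have A^* = A^T. Therefore
A^* =
[[-2, -3],
 [2, -2],
 [3, 0]].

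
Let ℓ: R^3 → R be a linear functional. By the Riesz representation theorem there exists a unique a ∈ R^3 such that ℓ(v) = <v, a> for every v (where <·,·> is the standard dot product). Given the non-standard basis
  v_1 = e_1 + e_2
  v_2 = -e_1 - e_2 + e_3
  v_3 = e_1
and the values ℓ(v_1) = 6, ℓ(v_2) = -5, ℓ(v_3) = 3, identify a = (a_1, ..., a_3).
a = (3, 3, 1)

Write a = (a_1, ..., a_3) in the standard basis. For each basis vector v_i, ℓ(v_i) = <v_i, a> is a linear equation in the a_j's. Collect the n equations into a matrix system V a = ℓ, where row i of V is v_i (expressed in the standard basis). Since V is invertible (lower-triangular with 1s on the diagonal, up to permutation), solve by back-substitution:
  V =
[[1, 1, 0],
 [-1, -1, 1],
 [1, 0, 0]]
  V a = (6, -5, 3)
Solving gives a = (3, 3, 1).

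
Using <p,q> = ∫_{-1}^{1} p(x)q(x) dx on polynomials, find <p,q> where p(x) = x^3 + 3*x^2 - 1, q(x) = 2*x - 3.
<p,q> = 4/5

Expand the product: p(x)·q(x) = 2*x^4 + 3*x^3 - 9*x^2 - 2*x + 3.
∫_{-1}^{1} of each monomial x^k gives [2/(k+1) if k even, 0 if k odd]. Integrating term-by-term (or equivalently evaluating the antiderivative F(x) = 2*x^5/5 + 3*x^4/4 - 3*x^3 - x^2 + 3*x at the endpoints):
  F(1) − F(−1) = 3/20 − (-13/20) = 4/5.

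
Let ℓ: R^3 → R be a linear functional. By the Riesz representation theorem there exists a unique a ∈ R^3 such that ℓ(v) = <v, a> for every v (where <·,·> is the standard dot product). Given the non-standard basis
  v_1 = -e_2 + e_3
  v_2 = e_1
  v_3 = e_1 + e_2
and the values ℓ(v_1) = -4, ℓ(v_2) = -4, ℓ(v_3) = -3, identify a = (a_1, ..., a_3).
a = (-4, 1, -3)

Write a = (a_1, ..., a_3) in the standard basis. For each basis vector v_i, ℓ(v_i) = <v_i, a> is a linear equation in the a_j's. Collect the n equations into a matrix system V a = ℓ, where row i of V is v_i (expressed in the standard basis). Since V is invertible (lower-triangular with 1s on the diagonal, up to permutation), solve by back-substitution:
  V =
[[0, -1, 1],
 [1, 0, 0],
 [1, 1, 0]]
  V a = (-4, -4, -3)
Solving gives a = (-4, 1, -3).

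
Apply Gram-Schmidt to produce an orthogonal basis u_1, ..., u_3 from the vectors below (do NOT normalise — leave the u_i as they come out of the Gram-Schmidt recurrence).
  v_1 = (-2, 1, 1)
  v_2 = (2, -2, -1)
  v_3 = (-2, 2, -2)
Orthogonal basis:
  u_1 = (-2, 1, 1)
  u_2 = (-1/3, -5/6, 1/6)
  u_3 = (-6/5, 0, -12/5)

Apply the Gram-Schmidt recurrence
  u_1 = v_1
  u_i = v_i − Σ_{j<i} ((v_i · u_j) / (u_j · u_j)) · u_j.

Step by step this gives:
  u_1 = (-2, 1, 1)
  u_2 = (-1/3, -5/6, 1/6)
  u_3 = (-6/5, 0, -12/5)

Orthogonality check:
  u_2 · u_1 = 0 (should be 0)
  u_3 · u_1 = 0 (should be 0)
  u_3 · u_2 = 0 (should be 0)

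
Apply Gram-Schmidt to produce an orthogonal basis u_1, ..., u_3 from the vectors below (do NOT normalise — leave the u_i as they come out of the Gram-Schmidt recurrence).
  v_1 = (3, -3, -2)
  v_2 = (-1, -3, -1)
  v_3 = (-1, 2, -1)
Orthogonal basis:
  u_1 = (3, -3, -2)
  u_2 = (-23/11, -21/11, -3/11)
  u_3 = (-75/178, 125/178, -150/89)

Apply the Gram-Schmidt recurrence
  u_1 = v_1
  u_i = v_i − Σ_{j<i} ((v_i · u_j) / (u_j · u_j)) · u_j.

Step by step this gives:
  u_1 = (3, -3, -2)
  u_2 = (-23/11, -21/11, -3/11)
  u_3 = (-75/178, 125/178, -150/89)

Orthogonality check:
  u_2 · u_1 = 0 (should be 0)
  u_3 · u_1 = 0 (should be 0)
  u_3 · u_2 = 0 (should be 0)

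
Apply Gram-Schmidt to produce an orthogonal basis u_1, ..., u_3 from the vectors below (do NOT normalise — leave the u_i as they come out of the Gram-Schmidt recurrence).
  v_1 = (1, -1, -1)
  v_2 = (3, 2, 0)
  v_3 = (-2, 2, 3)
Orthogonal basis:
  u_1 = (1, -1, -1)
  u_2 = (8/3, 7/3, 1/3)
  u_3 = (5/19, -15/38, 25/38)

Apply the Gram-Schmidt recurrence
  u_1 = v_1
  u_i = v_i − Σ_{j<i} ((v_i · u_j) / (u_j · u_j)) · u_j.

Step by step this gives:
  u_1 = (1, -1, -1)
  u_2 = (8/3, 7/3, 1/3)
  u_3 = (5/19, -15/38, 25/38)

Orthogonality check:
  u_2 · u_1 = 0 (should be 0)
  u_3 · u_1 = 0 (should be 0)
  u_3 · u_2 = 0 (should be 0)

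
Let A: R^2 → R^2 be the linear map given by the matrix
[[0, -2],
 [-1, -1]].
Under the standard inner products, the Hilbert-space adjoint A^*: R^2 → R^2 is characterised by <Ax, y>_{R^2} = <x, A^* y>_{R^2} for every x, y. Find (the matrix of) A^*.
A^* = A^T =
[[0, -1],
 [-2, -1]]

For real matrices with standard dot products, the defining identity <Ax, y> = <x, A^* y> gives (Ax)^T y = x^T (A^*) y, i.e. x^T A^T y = x^T (A^*) y. Since this holds for all x, y, we must have A^* = A^T. Therefore
A^* =
[[0, -1],
 [-2, -1]].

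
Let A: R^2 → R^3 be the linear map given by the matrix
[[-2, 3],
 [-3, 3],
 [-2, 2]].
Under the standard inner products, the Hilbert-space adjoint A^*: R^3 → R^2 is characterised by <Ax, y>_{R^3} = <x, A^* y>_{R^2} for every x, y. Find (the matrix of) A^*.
A^* = A^T =
[[-2, -3, -2],
 [3, 3, 2]]

For real matrices with standard dot products, the defining identity <Ax, y> = <x, A^* y> gives (Ax)^T y = x^T (A^*) y, i.e. x^T A^T y = x^T (A^*) y. Since this holds for all x, y, we must have A^* = A^T. Therefore
A^* =
[[-2, -3, -2],
 [3, 3, 2]].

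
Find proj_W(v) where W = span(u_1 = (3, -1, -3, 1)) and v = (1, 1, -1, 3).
proj_W(v) = (6/5, -2/5, -6/5, 2/5)

Set up U = [u_1 | ... | u_1] ∈ R^(4×1). The projector onto W = col(U) is P = U (U^T U)^(-1) U^T.
Compute U^T U =
  [20],
and U^T v = (8).
Solve U^T U · c = U^T v for the coefficients: c = (2/5). The projection is proj_W(v) = U c.
Check: (v - proj_W(v)) · u_1 = 0  (should be 0).
Result: proj_W(v) = (6/5, -2/5, -6/5, 2/5).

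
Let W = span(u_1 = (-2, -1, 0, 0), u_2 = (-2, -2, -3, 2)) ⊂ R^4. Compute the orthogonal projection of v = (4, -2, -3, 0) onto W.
proj_W(v) = (190/69, 34/69, -61/23, 122/69)

Set up U = [u_1 | ... | u_2] ∈ R^(4×2). The projector onto W = col(U) is P = U (U^T U)^(-1) U^T.
Compute U^T U =
  [5, 6]
  [6, 21],
and U^T v = (-6, 5).
Solve U^T U · c = U^T v for the coefficients: c = (-52/23, 61/69). The projection is proj_W(v) = U c.
Check: (v - proj_W(v)) · u_1 = 0  (should be 0).
Check: (v - proj_W(v)) · u_2 = 0  (should be 0).
Result: proj_W(v) = (190/69, 34/69, -61/23, 122/69).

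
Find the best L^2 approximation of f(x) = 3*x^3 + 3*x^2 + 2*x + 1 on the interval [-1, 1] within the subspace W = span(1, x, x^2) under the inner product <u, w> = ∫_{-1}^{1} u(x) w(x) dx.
g(x) = 3*x^2 + 19*x/5 + 1

The best approximation g ∈ W is the orthogonal projection of f onto W. Writing g = a_0 + a_1 x + a_2 x^2, the coefficients solve the normal equations G · a = b where
  G_{ij} = <φ_i, φ_j> and b_i = <f, φ_i>, with φ_0 = 1, φ_1 = x, φ_2 = x^2.
G =
  [2, 0, 2/3]
  [0, 2/3, 0]
  [2/3, 0, 2/5],
b = (4, 38/15, 28/15).
Solving gives a_0 = 1, a_1 = 19/5, a_2 = 3, so
  g(x) = 3*x^2 + 19*x/5 + 1.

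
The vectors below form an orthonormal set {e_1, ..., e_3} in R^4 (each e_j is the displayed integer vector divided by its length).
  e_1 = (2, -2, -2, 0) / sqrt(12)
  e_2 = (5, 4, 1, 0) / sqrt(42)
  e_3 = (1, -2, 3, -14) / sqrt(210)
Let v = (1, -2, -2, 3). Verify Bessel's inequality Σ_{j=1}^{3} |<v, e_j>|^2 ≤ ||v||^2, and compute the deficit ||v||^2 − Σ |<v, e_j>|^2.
Σ |<v, e_j>|^2 = 266/15; ||v||^2 = 18; deficit = 4/15

Write each e_j = u_j / sqrt(<u_j, u_j>) where u_j is the displayed integer vector. Then <v, e_j> = <v, u_j> / sqrt(<u_j, u_j>), so |<v, e_j>|^2 = <v, u_j>^2 / <u_j, u_j>.
Coefficients: <v, e_1> = 10/sqrt(12), <v, e_2> = -5/sqrt(42), <v, e_3> = -43/sqrt(210).
Square and sum: Σ |<v, e_j>|^2 = 266/15.
Compute ||v||^2 = v·v = 18.
Deficit = 18 − 266/15 = 4/15 ≥ 0, confirming Bessel's inequality. (The deficit equals ||v − Σ <v,e_j> e_j||^2, the squared distance from v to span{e_j}.)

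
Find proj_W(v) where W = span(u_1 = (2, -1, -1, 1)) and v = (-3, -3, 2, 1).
proj_W(v) = (-8/7, 4/7, 4/7, -4/7)

Set up U = [u_1 | ... | u_1] ∈ R^(4×1). The projector onto W = col(U) is P = U (U^T U)^(-1) U^T.
Compute U^T U =
  [7],
and U^T v = (-4).
Solve U^T U · c = U^T v for the coefficients: c = (-4/7). The projection is proj_W(v) = U c.
Check: (v - proj_W(v)) · u_1 = 0  (should be 0).
Result: proj_W(v) = (-8/7, 4/7, 4/7, -4/7).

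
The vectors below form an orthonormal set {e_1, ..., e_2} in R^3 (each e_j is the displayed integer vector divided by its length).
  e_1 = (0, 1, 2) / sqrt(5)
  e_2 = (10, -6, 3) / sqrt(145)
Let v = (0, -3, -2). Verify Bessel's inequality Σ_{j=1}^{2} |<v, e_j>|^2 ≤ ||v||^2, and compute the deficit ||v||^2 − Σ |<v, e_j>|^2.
Σ |<v, e_j>|^2 = 313/29; ||v||^2 = 13; deficit = 64/29

Write each e_j = u_j / sqrt(<u_j, u_j>) where u_j is the displayed integer vector. Then <v, e_j> = <v, u_j> / sqrt(<u_j, u_j>), so |<v, e_j>|^2 = <v, u_j>^2 / <u_j, u_j>.
Coefficients: <v, e_1> = -7/sqrt(5), <v, e_2> = 12/sqrt(145).
Square and sum: Σ |<v, e_j>|^2 = 313/29.
Compute ||v||^2 = v·v = 13.
Deficit = 13 − 313/29 = 64/29 ≥ 0, confirming Bessel's inequality. (The deficit equals ||v − Σ <v,e_j> e_j||^2, the squared distance from v to span{e_j}.)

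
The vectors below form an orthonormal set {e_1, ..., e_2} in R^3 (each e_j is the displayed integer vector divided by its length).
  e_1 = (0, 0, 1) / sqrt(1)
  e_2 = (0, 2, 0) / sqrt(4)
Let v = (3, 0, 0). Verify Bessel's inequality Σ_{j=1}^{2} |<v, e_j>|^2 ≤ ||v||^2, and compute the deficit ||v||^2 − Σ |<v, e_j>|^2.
Σ |<v, e_j>|^2 = 0; ||v||^2 = 9; deficit = 9

Write each e_j = u_j / sqrt(<u_j, u_j>) where u_j is the displayed integer vector. Then <v, e_j> = <v, u_j> / sqrt(<u_j, u_j>), so |<v, e_j>|^2 = <v, u_j>^2 / <u_j, u_j>.
Coefficients: <v, e_1> = 0/sqrt(1), <v, e_2> = 0/sqrt(4).
Square and sum: Σ |<v, e_j>|^2 = 0.
Compute ||v||^2 = v·v = 9.
Deficit = 9 − 0 = 9 ≥ 0, confirming Bessel's inequality. (The deficit equals ||v − Σ <v,e_j> e_j||^2, the squared distance from v to span{e_j}.)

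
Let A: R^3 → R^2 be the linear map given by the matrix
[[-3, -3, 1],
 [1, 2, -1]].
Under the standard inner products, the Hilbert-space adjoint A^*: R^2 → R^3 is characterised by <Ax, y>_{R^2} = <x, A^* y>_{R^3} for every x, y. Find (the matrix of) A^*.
A^* = A^T =
[[-3, 1],
 [-3, 2],
 [1, -1]]

For real matrices with standard dot products, the defining identity <Ax, y> = <x, A^* y> gives (Ax)^T y = x^T (A^*) y, i.e. x^T A^T y = x^T (A^*) y. Since this holds for all x, y, we must have A^* = A^T. Therefore
A^* =
[[-3, 1],
 [-3, 2],
 [1, -1]].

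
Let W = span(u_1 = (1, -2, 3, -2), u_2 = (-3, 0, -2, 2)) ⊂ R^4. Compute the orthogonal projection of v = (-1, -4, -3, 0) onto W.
proj_W(v) = (-325/137, -166/137, -23/137, 106/137)

Set up U = [u_1 | ... | u_2] ∈ R^(4×2). The projector onto W = col(U) is P = U (U^T U)^(-1) U^T.
Compute U^T U =
  [18, -13]
  [-13, 17],
and U^T v = (-2, 9).
Solve U^T U · c = U^T v for the coefficients: c = (83/137, 136/137). The projection is proj_W(v) = U c.
Check: (v - proj_W(v)) · u_1 = 0  (should be 0).
Check: (v - proj_W(v)) · u_2 = 0  (should be 0).
Result: proj_W(v) = (-325/137, -166/137, -23/137, 106/137).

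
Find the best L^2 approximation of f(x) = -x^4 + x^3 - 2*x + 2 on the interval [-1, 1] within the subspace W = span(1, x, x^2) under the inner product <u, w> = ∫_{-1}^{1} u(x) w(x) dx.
g(x) = -6*x^2/7 - 7*x/5 + 73/35

The best approximation g ∈ W is the orthogonal projection of f onto W. Writing g = a_0 + a_1 x + a_2 x^2, the coefficients solve the normal equations G · a = b where
  G_{ij} = <φ_i, φ_j> and b_i = <f, φ_i>, with φ_0 = 1, φ_1 = x, φ_2 = x^2.
G =
  [2, 0, 2/3]
  [0, 2/3, 0]
  [2/3, 0, 2/5],
b = (18/5, -14/15, 22/21).
Solving gives a_0 = 73/35, a_1 = -7/5, a_2 = -6/7, so
  g(x) = -6*x^2/7 - 7*x/5 + 73/35.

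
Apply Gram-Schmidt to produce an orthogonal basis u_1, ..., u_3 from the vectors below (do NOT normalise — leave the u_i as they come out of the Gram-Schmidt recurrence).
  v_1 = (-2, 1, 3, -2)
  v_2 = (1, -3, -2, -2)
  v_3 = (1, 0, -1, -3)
Orthogonal basis:
  u_1 = (-2, 1, 3, -2)
  u_2 = (2/9, -47/18, -5/6, -25/9)
  u_3 = (268/275, 426/275, -36/55, -13/11)

Apply the Gram-Schmidt recurrence
  u_1 = v_1
  u_i = v_i − Σ_{j<i} ((v_i · u_j) / (u_j · u_j)) · u_j.

Step by step this gives:
  u_1 = (-2, 1, 3, -2)
  u_2 = (2/9, -47/18, -5/6, -25/9)
  u_3 = (268/275, 426/275, -36/55, -13/11)

Orthogonality check:
  u_2 · u_1 = 0 (should be 0)
  u_3 · u_1 = 0 (should be 0)
  u_3 · u_2 = 0 (should be 0)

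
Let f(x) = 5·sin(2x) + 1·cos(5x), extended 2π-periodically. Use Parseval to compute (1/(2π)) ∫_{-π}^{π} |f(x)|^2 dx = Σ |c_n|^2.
Σ |c_n|^2 = 13

Expand |f|^2 and use orthogonality of {sin(nx), cos(mx)} on [-π, π]:
  ∫_{-π}^{π} sin(nx)^2 dx = π, ∫ cos(mx)^2 dx = π, and cross terms integrate to 0.
So ∫_{-π}^{π} f(x)^2 dx = 5^2 · π + 1^2 · π = (25 + 1)π.
Divide by 2π: (25 + 1)/2 = 13.
By Parseval, this equals Σ |c_n|^2.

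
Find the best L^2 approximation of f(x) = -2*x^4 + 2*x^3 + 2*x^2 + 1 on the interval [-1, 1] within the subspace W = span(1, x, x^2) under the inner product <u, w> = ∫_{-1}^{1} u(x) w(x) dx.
g(x) = 2*x^2/7 + 6*x/5 + 41/35

The best approximation g ∈ W is the orthogonal projection of f onto W. Writing g = a_0 + a_1 x + a_2 x^2, the coefficients solve the normal equations G · a = b where
  G_{ij} = <φ_i, φ_j> and b_i = <f, φ_i>, with φ_0 = 1, φ_1 = x, φ_2 = x^2.
G =
  [2, 0, 2/3]
  [0, 2/3, 0]
  [2/3, 0, 2/5],
b = (38/15, 4/5, 94/105).
Solving gives a_0 = 41/35, a_1 = 6/5, a_2 = 2/7, so
  g(x) = 2*x^2/7 + 6*x/5 + 41/35.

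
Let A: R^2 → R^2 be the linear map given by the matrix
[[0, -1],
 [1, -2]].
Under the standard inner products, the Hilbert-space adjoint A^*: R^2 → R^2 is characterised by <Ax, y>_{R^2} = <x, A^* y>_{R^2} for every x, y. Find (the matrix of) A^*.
A^* = A^T =
[[0, 1],
 [-1, -2]]

For real matrices with standard dot products, the defining identity <Ax, y> = <x, A^* y> gives (Ax)^T y = x^T (A^*) y, i.e. x^T A^T y = x^T (A^*) y. Since this holds for all x, y, we must have A^* = A^T. Therefore
A^* =
[[0, 1],
 [-1, -2]].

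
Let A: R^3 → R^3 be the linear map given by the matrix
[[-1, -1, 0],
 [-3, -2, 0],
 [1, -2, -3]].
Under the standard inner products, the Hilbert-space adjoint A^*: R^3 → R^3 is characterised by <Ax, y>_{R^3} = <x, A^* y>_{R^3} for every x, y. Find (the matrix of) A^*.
A^* = A^T =
[[-1, -3, 1],
 [-1, -2, -2],
 [0, 0, -3]]

For real matrices with standard dot products, the defining identity <Ax, y> = <x, A^* y> gives (Ax)^T y = x^T (A^*) y, i.e. x^T A^T y = x^T (A^*) y. Since this holds for all x, y, we must have A^* = A^T. Therefore
A^* =
[[-1, -3, 1],
 [-1, -2, -2],
 [0, 0, -3]].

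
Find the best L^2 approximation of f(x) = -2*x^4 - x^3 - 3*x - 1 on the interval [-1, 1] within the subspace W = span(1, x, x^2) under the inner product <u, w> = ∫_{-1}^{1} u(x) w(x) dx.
g(x) = -12*x^2/7 - 18*x/5 - 29/35

The best approximation g ∈ W is the orthogonal projection of f onto W. Writing g = a_0 + a_1 x + a_2 x^2, the coefficients solve the normal equations G · a = b where
  G_{ij} = <φ_i, φ_j> and b_i = <f, φ_i>, with φ_0 = 1, φ_1 = x, φ_2 = x^2.
G =
  [2, 0, 2/3]
  [0, 2/3, 0]
  [2/3, 0, 2/5],
b = (-14/5, -12/5, -26/21).
Solving gives a_0 = -29/35, a_1 = -18/5, a_2 = -12/7, so
  g(x) = -12*x^2/7 - 18*x/5 - 29/35.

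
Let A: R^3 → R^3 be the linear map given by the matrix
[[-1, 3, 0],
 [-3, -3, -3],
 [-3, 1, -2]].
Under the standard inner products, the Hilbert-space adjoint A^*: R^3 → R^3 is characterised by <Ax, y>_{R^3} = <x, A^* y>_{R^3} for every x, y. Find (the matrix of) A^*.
A^* = A^T =
[[-1, -3, -3],
 [3, -3, 1],
 [0, -3, -2]]

For real matrices with standard dot products, the defining identity <Ax, y> = <x, A^* y> gives (Ax)^T y = x^T (A^*) y, i.e. x^T A^T y = x^T (A^*) y. Since this holds for all x, y, we must have A^* = A^T. Therefore
A^* =
[[-1, -3, -3],
 [3, -3, 1],
 [0, -3, -2]].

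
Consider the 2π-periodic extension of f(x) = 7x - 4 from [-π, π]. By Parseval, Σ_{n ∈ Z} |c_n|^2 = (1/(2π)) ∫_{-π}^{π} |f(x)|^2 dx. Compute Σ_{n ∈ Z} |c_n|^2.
Σ |c_n|^2 = 49π^2/3 + 16

Expand and integrate term by term over [-π, π]:
  ∫ (7x)^2 dx = 49·(2π^3/3); ∫ 2·7·(-4)·x dx = 0 (odd integrand); ∫ (-4)^2 dx = 16·2π.
So (1/(2π)) ∫_{-π}^{π} (7x - 4)^2 dx = 49π^2/3 + 16 = 49π^2/3 + 16.
Parseval ⇒ Σ |c_n|^2 = 49π^2/3 + 16.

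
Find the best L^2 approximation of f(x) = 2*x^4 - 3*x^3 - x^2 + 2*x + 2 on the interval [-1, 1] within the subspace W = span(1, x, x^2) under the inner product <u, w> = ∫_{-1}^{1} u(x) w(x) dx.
g(x) = 5*x^2/7 + x/5 + 64/35

The best approximation g ∈ W is the orthogonal projection of f onto W. Writing g = a_0 + a_1 x + a_2 x^2, the coefficients solve the normal equations G · a = b where
  G_{ij} = <φ_i, φ_j> and b_i = <f, φ_i>, with φ_0 = 1, φ_1 = x, φ_2 = x^2.
G =
  [2, 0, 2/3]
  [0, 2/3, 0]
  [2/3, 0, 2/5],
b = (62/15, 2/15, 158/105).
Solving gives a_0 = 64/35, a_1 = 1/5, a_2 = 5/7, so
  g(x) = 5*x^2/7 + x/5 + 64/35.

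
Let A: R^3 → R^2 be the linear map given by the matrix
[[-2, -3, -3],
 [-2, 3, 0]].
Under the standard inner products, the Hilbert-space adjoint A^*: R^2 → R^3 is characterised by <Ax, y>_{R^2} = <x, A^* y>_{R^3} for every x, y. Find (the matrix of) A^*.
A^* = A^T =
[[-2, -2],
 [-3, 3],
 [-3, 0]]

For real matrices with standard dot products, the defining identity <Ax, y> = <x, A^* y> gives (Ax)^T y = x^T (A^*) y, i.e. x^T A^T y = x^T (A^*) y. Since this holds for all x, y, we must have A^* = A^T. Therefore
A^* =
[[-2, -2],
 [-3, 3],
 [-3, 0]].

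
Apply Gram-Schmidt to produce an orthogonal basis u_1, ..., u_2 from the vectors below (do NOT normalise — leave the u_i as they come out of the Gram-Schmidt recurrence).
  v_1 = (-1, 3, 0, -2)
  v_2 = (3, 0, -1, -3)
Orthogonal basis:
  u_1 = (-1, 3, 0, -2)
  u_2 = (45/14, -9/14, -1, -18/7)

Apply the Gram-Schmidt recurrence
  u_1 = v_1
  u_i = v_i − Σ_{j<i} ((v_i · u_j) / (u_j · u_j)) · u_j.

Step by step this gives:
  u_1 = (-1, 3, 0, -2)
  u_2 = (45/14, -9/14, -1, -18/7)

Orthogonality check:
  u_2 · u_1 = 0 (should be 0)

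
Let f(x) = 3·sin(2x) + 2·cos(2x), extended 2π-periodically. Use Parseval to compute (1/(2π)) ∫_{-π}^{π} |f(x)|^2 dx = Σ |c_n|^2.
Σ |c_n|^2 = 13/2

Expand |f|^2 and use orthogonality of {sin(nx), cos(mx)} on [-π, π]:
  ∫_{-π}^{π} sin(nx)^2 dx = π, ∫ cos(mx)^2 dx = π, and cross terms integrate to 0.
So ∫_{-π}^{π} f(x)^2 dx = 3^2 · π + 2^2 · π = (9 + 4)π.
Divide by 2π: (9 + 4)/2 = 13/2.
By Parseval, this equals Σ |c_n|^2.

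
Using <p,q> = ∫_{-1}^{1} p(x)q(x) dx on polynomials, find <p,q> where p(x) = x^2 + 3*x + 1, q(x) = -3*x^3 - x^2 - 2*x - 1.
<p,q> = -34/3

Expand the product: p(x)·q(x) = -3*x^5 - 10*x^4 - 8*x^3 - 8*x^2 - 5*x - 1.
∫_{-1}^{1} of each monomial x^k gives [2/(k+1) if k even, 0 if k odd]. Integrating term-by-term (or equivalently evaluating the antiderivative F(x) = -x^6/2 - 2*x^5 - 2*x^4 - 8*x^3/3 - 5*x^2/2 - x at the endpoints):
  F(1) − F(−1) = -32/3 − (2/3) = -34/3.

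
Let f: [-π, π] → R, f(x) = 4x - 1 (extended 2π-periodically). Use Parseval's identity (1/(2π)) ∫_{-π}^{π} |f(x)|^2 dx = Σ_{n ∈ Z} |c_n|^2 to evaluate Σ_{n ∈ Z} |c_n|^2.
Σ |c_n|^2 = 16π^2/3 + 1

Expand and integrate term by term over [-π, π]:
  ∫ (4x)^2 dx = 16·(2π^3/3); ∫ 2·4·(-1)·x dx = 0 (odd integrand); ∫ (-1)^2 dx = 1·2π.
So (1/(2π)) ∫_{-π}^{π} (4x - 1)^2 dx = 16π^2/3 + 1 = 16π^2/3 + 1.
Parseval ⇒ Σ |c_n|^2 = 16π^2/3 + 1.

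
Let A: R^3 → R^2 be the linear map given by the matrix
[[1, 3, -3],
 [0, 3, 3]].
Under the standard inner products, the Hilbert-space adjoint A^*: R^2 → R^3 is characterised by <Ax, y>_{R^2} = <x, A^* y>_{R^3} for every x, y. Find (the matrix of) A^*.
A^* = A^T =
[[1, 0],
 [3, 3],
 [-3, 3]]

For real matrices with standard dot products, the defining identity <Ax, y> = <x, A^* y> gives (Ax)^T y = x^T (A^*) y, i.e. x^T A^T y = x^T (A^*) y. Since this holds for all x, y, we must have A^* = A^T. Therefore
A^* =
[[1, 0],
 [3, 3],
 [-3, 3]].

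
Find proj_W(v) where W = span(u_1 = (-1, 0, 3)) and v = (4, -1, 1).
proj_W(v) = (1/10, 0, -3/10)

Set up U = [u_1 | ... | u_1] ∈ R^(3×1). The projector onto W = col(U) is P = U (U^T U)^(-1) U^T.
Compute U^T U =
  [10],
and U^T v = (-1).
Solve U^T U · c = U^T v for the coefficients: c = (-1/10). The projection is proj_W(v) = U c.
Check: (v - proj_W(v)) · u_1 = 0  (should be 0).
Result: proj_W(v) = (1/10, 0, -3/10).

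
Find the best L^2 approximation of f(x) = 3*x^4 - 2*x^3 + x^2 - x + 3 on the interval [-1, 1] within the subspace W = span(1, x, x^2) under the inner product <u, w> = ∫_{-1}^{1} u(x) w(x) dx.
g(x) = 25*x^2/7 - 11*x/5 + 96/35

The best approximation g ∈ W is the orthogonal projection of f onto W. Writing g = a_0 + a_1 x + a_2 x^2, the coefficients solve the normal equations G · a = b where
  G_{ij} = <φ_i, φ_j> and b_i = <f, φ_i>, with φ_0 = 1, φ_1 = x, φ_2 = x^2.
G =
  [2, 0, 2/3]
  [0, 2/3, 0]
  [2/3, 0, 2/5],
b = (118/15, -22/15, 114/35).
Solving gives a_0 = 96/35, a_1 = -11/5, a_2 = 25/7, so
  g(x) = 25*x^2/7 - 11*x/5 + 96/35.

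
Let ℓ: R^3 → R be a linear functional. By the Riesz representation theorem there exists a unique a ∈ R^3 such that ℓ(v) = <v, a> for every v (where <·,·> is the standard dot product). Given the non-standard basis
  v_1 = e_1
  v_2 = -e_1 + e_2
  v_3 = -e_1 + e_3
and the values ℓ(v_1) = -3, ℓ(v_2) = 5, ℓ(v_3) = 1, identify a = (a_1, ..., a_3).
a = (-3, 2, -2)

Write a = (a_1, ..., a_3) in the standard basis. For each basis vector v_i, ℓ(v_i) = <v_i, a> is a linear equation in the a_j's. Collect the n equations into a matrix system V a = ℓ, where row i of V is v_i (expressed in the standard basis). Since V is invertible (lower-triangular with 1s on the diagonal, up to permutation), solve by back-substitution:
  V =
[[1, 0, 0],
 [-1, 1, 0],
 [-1, 0, 1]]
  V a = (-3, 5, 1)
Solving gives a = (-3, 2, -2).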